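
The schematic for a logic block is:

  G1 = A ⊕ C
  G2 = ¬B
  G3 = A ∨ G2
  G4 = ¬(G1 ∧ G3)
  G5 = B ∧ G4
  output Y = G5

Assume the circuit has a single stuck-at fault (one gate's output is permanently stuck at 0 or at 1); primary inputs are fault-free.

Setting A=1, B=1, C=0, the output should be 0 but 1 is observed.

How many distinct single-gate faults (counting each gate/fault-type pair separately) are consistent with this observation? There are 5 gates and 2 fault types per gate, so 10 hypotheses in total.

4

Fault-free: G1=1, G2=0, G3=1, G4=0, G5=0 → 0. Observed 1.
  G1 stuck-at-0: output 1 ✓
  G1 stuck-at-1: output 0 ✗
  G2 stuck-at-0: output 0 ✗
  G2 stuck-at-1: output 0 ✗
  G3 stuck-at-0: output 1 ✓
  G3 stuck-at-1: output 0 ✗
  G4 stuck-at-0: output 0 ✗
  G4 stuck-at-1: output 1 ✓
  G5 stuck-at-0: output 0 ✗
  G5 stuck-at-1: output 1 ✓
Consistent faults: {G1 stuck-at-0, G3 stuck-at-0, G4 stuck-at-1, G5 stuck-at-1} — 4 in all.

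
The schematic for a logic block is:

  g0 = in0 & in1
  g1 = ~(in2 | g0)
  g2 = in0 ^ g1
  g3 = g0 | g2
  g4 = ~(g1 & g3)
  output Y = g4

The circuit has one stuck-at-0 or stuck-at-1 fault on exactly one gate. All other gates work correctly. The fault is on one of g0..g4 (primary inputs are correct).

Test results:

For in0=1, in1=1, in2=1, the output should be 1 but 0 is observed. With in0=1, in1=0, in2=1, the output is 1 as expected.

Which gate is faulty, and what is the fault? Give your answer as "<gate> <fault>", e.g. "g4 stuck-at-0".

Fault-free values for test 1 (in0=1, in1=1, in2=1): g0=1, g1=0, g2=1, g3=1, g4=1, giving Y=1. Observed 0.
Test 1: faults giving observed 0 are {g1 stuck-at-1, g4 stuck-at-0}.
Test 2 (in0=1, in1=0, in2=1): fault-free g0=0, g1=0, g2=1, g3=1, g4=1 → 1; observed 1. Eliminates g4 stuck-at-0.
Only g1 stuck-at-1 is consistent with every test.

g1 stuck-at-1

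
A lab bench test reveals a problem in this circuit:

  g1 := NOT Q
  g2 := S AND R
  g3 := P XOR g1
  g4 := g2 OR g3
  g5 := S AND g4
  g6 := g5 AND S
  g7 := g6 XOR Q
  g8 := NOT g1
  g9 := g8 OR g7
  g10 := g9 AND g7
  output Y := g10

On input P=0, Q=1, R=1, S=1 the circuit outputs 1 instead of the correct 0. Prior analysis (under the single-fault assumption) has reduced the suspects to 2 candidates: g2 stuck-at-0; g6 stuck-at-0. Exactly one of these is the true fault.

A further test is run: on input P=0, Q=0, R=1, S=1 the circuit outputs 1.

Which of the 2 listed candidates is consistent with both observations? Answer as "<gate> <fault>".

Evaluate each candidate on input P=0, Q=0, R=1, S=1:
  g2 stuck-at-0: g1=1, g2=0 [stuck-at-0], g3=1, g4=1, g5=1, g6=1, g7=1, g8=0, g9=1, g10=1 → 1 — matches
  g6 stuck-at-0: g1=1, g2=1, g3=1, g4=1, g5=1, g6=0 [stuck-at-0], g7=0, g8=0, g9=0, g10=0 → 0 — eliminated
Only g2 stuck-at-0 reproduces the observed 1.

g2 stuck-at-0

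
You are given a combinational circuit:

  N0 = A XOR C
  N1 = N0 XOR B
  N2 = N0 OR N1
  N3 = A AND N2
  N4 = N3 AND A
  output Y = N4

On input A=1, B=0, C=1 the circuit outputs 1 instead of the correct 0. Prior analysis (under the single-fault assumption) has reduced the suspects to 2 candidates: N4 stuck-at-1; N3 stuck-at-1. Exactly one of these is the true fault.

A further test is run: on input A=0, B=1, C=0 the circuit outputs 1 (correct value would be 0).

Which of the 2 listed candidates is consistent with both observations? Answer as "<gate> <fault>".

N4 stuck-at-1

Evaluate each candidate on input A=0, B=1, C=0:
  N4 stuck-at-1: N0=0, N1=1, N2=1, N3=0, N4=1 [stuck-at-1] → 1 — matches
  N3 stuck-at-1: N0=0, N1=1, N2=1, N3=1 [stuck-at-1], N4=0 → 0 — eliminated
Only N4 stuck-at-1 reproduces the observed 1.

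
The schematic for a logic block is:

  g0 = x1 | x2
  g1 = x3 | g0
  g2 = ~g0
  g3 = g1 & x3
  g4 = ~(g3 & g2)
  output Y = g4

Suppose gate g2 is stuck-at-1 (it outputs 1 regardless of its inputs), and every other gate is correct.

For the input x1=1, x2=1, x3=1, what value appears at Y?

Propagate with g2 forced: g0=1, g1=1, g2=1 [stuck-at-1], g3=1, g4=0.
So Y = 0. (Without the fault it would be 1.)

0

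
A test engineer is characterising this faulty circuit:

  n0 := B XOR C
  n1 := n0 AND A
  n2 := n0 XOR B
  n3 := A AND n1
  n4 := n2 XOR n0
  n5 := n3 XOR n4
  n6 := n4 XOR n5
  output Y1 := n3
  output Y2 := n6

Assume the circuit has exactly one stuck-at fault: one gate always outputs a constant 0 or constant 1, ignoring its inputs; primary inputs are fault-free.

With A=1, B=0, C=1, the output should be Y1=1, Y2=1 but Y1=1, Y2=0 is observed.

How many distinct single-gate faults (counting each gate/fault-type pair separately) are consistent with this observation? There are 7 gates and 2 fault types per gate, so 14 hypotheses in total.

Fault-free: n0=1, n1=1, n2=1, n3=1, n4=0, n5=1, n6=1 → Y1=1, Y2=1. Observed Y1=1, Y2=0.
  n0 stuck-at-0: output Y1=0, Y2=0 ✗
  n0 stuck-at-1: output Y1=1, Y2=1 ✗
  n1 stuck-at-0: output Y1=0, Y2=0 ✗
  n1 stuck-at-1: output Y1=1, Y2=1 ✗
  n2 stuck-at-0: output Y1=1, Y2=1 ✗
  n2 stuck-at-1: output Y1=1, Y2=1 ✗
  n3 stuck-at-0: output Y1=0, Y2=0 ✗
  n3 stuck-at-1: output Y1=1, Y2=1 ✗
  n4 stuck-at-0: output Y1=1, Y2=1 ✗
  n4 stuck-at-1: output Y1=1, Y2=1 ✗
  n5 stuck-at-0: output Y1=1, Y2=0 ✓
  n5 stuck-at-1: output Y1=1, Y2=1 ✗
  n6 stuck-at-0: output Y1=1, Y2=0 ✓
  n6 stuck-at-1: output Y1=1, Y2=1 ✗
Consistent faults: {n5 stuck-at-0, n6 stuck-at-0} — 2 in all.

2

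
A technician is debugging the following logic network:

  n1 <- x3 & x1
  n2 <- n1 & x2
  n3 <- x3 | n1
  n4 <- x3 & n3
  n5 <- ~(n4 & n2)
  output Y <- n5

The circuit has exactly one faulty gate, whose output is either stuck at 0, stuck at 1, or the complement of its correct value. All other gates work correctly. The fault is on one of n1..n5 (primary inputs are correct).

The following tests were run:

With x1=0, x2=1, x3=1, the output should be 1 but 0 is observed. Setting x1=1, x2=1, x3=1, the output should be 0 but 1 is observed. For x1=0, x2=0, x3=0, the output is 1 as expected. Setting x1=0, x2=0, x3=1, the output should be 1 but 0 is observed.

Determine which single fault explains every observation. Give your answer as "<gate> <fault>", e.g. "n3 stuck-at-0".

n2 inverted output

Fault-free values for test 1 (x1=0, x2=1, x3=1): n1=0, n2=0, n3=1, n4=1, n5=1, giving Y=1. Observed 0.
Test 1: faults giving observed 0 are {n1 stuck-at-1, n1 inverted output, n2 stuck-at-1, n2 inverted output, n5 stuck-at-0, n5 inverted output}.
Test 2 (x1=1, x2=1, x3=1): fault-free n1=1, n2=1, n3=1, n4=1, n5=0 → 0; observed 1. Eliminates n1 stuck-at-1, n2 stuck-at-1, n5 stuck-at-0.
Test 3 (x1=0, x2=0, x3=0): fault-free n1=0, n2=0, n3=0, n4=0, n5=1 → 1; observed 1. Eliminates n5 inverted output.
Test 4 (x1=0, x2=0, x3=1): fault-free n1=0, n2=0, n3=1, n4=1, n5=1 → 1; observed 0. Eliminates n1 inverted output.
Only n2 inverted output is consistent with every test.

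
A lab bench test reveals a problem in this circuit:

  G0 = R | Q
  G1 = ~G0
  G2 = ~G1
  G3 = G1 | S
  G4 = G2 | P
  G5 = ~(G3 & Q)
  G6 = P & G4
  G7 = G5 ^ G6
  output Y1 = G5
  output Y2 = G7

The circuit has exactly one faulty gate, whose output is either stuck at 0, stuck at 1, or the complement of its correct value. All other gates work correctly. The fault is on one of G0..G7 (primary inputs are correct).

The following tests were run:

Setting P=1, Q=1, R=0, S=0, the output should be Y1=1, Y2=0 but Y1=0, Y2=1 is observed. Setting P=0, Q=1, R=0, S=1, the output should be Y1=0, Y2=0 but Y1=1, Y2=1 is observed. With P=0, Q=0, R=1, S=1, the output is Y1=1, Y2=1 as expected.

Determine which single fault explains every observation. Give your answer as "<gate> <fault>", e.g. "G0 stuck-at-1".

G3 inverted output

Fault-free values for test 1 (P=1, Q=1, R=0, S=0): G0=1, G1=0, G2=1, G3=0, G4=1, G5=1, G6=1, G7=0, giving Y1=1, Y2=0. Observed Y1=0, Y2=1.
Test 1: faults giving observed Y1=0, Y2=1 are {G0 stuck-at-0, G0 inverted output, G1 stuck-at-1, G1 inverted output, G3 stuck-at-1, G3 inverted output, G5 stuck-at-0, G5 inverted output}.
Test 2 (P=0, Q=1, R=0, S=1): fault-free G0=1, G1=0, G2=1, G3=1, G4=1, G5=0, G6=0, G7=0 → Y1=0, Y2=0; observed Y1=1, Y2=1. Eliminates G0 stuck-at-0, G0 inverted output, G1 stuck-at-1, G1 inverted output, G3 stuck-at-1, G5 stuck-at-0.
Test 3 (P=0, Q=0, R=1, S=1): fault-free G0=1, G1=0, G2=1, G3=1, G4=1, G5=1, G6=0, G7=1 → Y1=1, Y2=1; observed Y1=1, Y2=1. Eliminates G5 inverted output.
Only G3 inverted output is consistent with every test.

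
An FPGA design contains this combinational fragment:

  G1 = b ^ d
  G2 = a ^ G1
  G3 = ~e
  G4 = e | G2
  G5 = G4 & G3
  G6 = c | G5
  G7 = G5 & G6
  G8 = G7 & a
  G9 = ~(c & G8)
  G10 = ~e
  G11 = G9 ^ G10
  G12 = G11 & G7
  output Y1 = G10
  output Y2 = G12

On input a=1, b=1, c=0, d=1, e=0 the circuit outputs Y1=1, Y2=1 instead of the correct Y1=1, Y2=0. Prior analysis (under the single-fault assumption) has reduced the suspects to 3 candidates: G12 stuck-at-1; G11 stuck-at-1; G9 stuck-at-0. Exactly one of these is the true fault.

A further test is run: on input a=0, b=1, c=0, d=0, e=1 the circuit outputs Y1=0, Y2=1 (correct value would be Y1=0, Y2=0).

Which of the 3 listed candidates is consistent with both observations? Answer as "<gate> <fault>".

G12 stuck-at-1

Evaluate each candidate on input a=0, b=1, c=0, d=0, e=1:
  G12 stuck-at-1: G1=1, G2=1, G3=0, G4=1, G5=0, G6=0, G7=0, G8=0, G9=1, G10=0, G11=1, G12=1 [stuck-at-1] → Y1=0, Y2=1 — matches
  G11 stuck-at-1: G1=1, G2=1, G3=0, G4=1, G5=0, G6=0, G7=0, G8=0, G9=1, G10=0, G11=1 [stuck-at-1], G12=0 → Y1=0, Y2=0 — eliminated
  G9 stuck-at-0: G1=1, G2=1, G3=0, G4=1, G5=0, G6=0, G7=0, G8=0, G9=0 [stuck-at-0], G10=0, G11=0, G12=0 → Y1=0, Y2=0 — eliminated
Only G12 stuck-at-1 reproduces the observed Y1=0, Y2=1.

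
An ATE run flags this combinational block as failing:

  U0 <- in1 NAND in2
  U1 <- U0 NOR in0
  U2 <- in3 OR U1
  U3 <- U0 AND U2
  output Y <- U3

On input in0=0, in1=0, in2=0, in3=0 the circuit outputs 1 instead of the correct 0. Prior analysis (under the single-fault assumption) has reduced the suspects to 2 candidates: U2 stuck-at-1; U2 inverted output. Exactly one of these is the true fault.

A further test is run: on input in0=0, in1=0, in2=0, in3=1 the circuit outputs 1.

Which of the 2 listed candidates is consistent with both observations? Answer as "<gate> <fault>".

U2 stuck-at-1

Evaluate each candidate on input in0=0, in1=0, in2=0, in3=1:
  U2 stuck-at-1: U0=1, U1=0, U2=1 [stuck-at-1], U3=1 → 1 — matches
  U2 inverted output: U0=1, U1=0, U2=0 [inverted output], U3=0 → 0 — eliminated
Only U2 stuck-at-1 reproduces the observed 1.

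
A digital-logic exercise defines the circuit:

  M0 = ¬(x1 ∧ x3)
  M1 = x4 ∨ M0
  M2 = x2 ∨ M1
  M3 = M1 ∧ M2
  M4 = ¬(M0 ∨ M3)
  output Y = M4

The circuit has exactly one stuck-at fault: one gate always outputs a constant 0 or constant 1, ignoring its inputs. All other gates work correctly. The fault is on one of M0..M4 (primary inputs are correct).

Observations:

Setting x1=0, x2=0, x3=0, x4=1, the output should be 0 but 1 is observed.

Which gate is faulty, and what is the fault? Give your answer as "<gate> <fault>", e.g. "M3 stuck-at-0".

Fault-free values for test 1 (x1=0, x2=0, x3=0, x4=1): M0=1, M1=1, M2=1, M3=1, M4=0, giving Y=0. Observed 1.
Test 1: faults giving observed 1 are {M4 stuck-at-1}.
Only M4 stuck-at-1 is consistent with every test.

M4 stuck-at-1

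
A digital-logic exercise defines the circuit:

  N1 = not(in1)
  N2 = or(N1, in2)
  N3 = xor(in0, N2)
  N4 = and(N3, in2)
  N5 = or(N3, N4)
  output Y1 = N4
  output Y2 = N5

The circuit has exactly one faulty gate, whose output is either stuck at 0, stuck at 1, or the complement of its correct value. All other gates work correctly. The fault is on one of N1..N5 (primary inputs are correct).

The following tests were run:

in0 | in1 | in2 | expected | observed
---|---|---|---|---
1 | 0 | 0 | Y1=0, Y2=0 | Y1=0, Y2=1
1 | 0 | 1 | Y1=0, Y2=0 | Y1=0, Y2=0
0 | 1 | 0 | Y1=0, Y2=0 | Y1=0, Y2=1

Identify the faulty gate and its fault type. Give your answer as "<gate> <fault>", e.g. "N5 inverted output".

Fault-free values for test 1 (in0=1, in1=0, in2=0): N1=1, N2=1, N3=0, N4=0, N5=0, giving Y1=0, Y2=0. Observed Y1=0, Y2=1.
Test 1: faults giving observed Y1=0, Y2=1 are {N1 stuck-at-0, N1 inverted output, N2 stuck-at-0, N2 inverted output, N3 stuck-at-1, N3 inverted output, N5 stuck-at-1, N5 inverted output}.
Test 2 (in0=1, in1=0, in2=1): fault-free N1=1, N2=1, N3=0, N4=0, N5=0 → Y1=0, Y2=0; observed Y1=0, Y2=0. Eliminates N2 stuck-at-0, N2 inverted output, N3 stuck-at-1, N3 inverted output, N5 stuck-at-1, N5 inverted output.
Test 3 (in0=0, in1=1, in2=0): fault-free N1=0, N2=0, N3=0, N4=0, N5=0 → Y1=0, Y2=0; observed Y1=0, Y2=1. Eliminates N1 stuck-at-0.
Only N1 inverted output is consistent with every test.

N1 inverted output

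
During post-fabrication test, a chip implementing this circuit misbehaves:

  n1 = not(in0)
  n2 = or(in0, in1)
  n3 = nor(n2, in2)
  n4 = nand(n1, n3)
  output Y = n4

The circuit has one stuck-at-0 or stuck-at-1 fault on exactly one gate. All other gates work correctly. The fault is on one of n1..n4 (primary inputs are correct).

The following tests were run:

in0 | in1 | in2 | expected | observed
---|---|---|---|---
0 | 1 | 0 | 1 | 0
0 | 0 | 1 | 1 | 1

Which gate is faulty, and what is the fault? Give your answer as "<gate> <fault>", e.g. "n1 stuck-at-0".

Fault-free values for test 1 (in0=0, in1=1, in2=0): n1=1, n2=1, n3=0, n4=1, giving Y=1. Observed 0.
Test 1: faults giving observed 0 are {n2 stuck-at-0, n3 stuck-at-1, n4 stuck-at-0}.
Test 2 (in0=0, in1=0, in2=1): fault-free n1=1, n2=0, n3=0, n4=1 → 1; observed 1. Eliminates n3 stuck-at-1, n4 stuck-at-0.
Only n2 stuck-at-0 is consistent with every test.

n2 stuck-at-0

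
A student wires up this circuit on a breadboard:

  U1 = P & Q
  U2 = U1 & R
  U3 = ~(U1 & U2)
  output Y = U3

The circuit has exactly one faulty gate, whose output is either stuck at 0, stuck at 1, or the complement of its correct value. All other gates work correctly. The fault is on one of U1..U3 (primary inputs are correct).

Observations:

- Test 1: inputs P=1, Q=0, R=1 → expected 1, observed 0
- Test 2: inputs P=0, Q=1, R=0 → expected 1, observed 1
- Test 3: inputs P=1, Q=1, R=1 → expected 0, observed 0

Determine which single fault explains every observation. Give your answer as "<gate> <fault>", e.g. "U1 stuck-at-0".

Fault-free values for test 1 (P=1, Q=0, R=1): U1=0, U2=0, U3=1, giving Y=1. Observed 0.
Test 1: faults giving observed 0 are {U1 stuck-at-1, U1 inverted output, U3 stuck-at-0, U3 inverted output}.
Test 2 (P=0, Q=1, R=0): fault-free U1=0, U2=0, U3=1 → 1; observed 1. Eliminates U3 stuck-at-0, U3 inverted output.
Test 3 (P=1, Q=1, R=1): fault-free U1=1, U2=1, U3=0 → 0; observed 0. Eliminates U1 inverted output.
Only U1 stuck-at-1 is consistent with every test.

U1 stuck-at-1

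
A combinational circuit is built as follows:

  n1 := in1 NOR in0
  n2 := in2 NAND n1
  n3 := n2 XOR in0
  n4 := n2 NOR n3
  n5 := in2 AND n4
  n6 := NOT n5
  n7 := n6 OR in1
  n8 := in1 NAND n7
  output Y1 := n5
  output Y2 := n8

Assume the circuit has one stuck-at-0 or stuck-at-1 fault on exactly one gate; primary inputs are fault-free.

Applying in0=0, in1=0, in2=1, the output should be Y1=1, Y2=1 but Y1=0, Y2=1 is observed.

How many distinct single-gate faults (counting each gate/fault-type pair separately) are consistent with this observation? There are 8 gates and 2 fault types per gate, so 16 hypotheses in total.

Fault-free: n1=1, n2=0, n3=0, n4=1, n5=1, n6=0, n7=0, n8=1 → Y1=1, Y2=1. Observed Y1=0, Y2=1.
  n1: stuck-at-0 ✓; others ✗
  n2: stuck-at-1 ✓; others ✗
  n3: stuck-at-1 ✓; others ✗
  n4: stuck-at-0 ✓; others ✗
  n5: stuck-at-0 ✓; others ✗
  n6: none of the 2 fault types match ✗
  n7: none of the 2 fault types match ✗
  n8: none of the 2 fault types match ✗
Consistent faults: {n1 stuck-at-0, n2 stuck-at-1, n3 stuck-at-1, n4 stuck-at-0, n5 stuck-at-0} — 5 in all.

5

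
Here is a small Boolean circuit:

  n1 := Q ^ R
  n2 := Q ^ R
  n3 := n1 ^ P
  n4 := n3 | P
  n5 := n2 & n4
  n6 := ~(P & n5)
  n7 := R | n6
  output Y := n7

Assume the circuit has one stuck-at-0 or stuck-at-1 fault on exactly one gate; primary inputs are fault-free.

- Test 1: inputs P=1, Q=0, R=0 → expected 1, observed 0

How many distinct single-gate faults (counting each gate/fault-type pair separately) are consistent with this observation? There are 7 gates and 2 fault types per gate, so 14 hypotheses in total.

Fault-free: n1=0, n2=0, n3=1, n4=1, n5=0, n6=1, n7=1 → 1. Observed 0.
  n1 stuck-at-0: output 1 ✗
  n1 stuck-at-1: output 1 ✗
  n2 stuck-at-0: output 1 ✗
  n2 stuck-at-1: output 0 ✓
  n3 stuck-at-0: output 1 ✗
  n3 stuck-at-1: output 1 ✗
  n4 stuck-at-0: output 1 ✗
  n4 stuck-at-1: output 1 ✗
  n5 stuck-at-0: output 1 ✗
  n5 stuck-at-1: output 0 ✓
  n6 stuck-at-0: output 0 ✓
  n6 stuck-at-1: output 1 ✗
  n7 stuck-at-0: output 0 ✓
  n7 stuck-at-1: output 1 ✗
Consistent faults: {n2 stuck-at-1, n5 stuck-at-1, n6 stuck-at-0, n7 stuck-at-0} — 4 in all.

4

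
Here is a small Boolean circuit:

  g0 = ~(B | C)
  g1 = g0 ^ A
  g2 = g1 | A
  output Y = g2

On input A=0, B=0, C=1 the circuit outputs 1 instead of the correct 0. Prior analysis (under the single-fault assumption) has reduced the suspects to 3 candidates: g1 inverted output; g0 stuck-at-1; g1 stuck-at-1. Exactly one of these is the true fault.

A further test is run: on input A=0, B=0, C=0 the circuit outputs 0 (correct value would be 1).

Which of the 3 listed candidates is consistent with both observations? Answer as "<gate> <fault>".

Evaluate each candidate on input A=0, B=0, C=0:
  g1 inverted output: g0=1, g1=0 [inverted output], g2=0 → 0 — matches
  g0 stuck-at-1: g0=1 [stuck-at-1], g1=1, g2=1 → 1 — eliminated
  g1 stuck-at-1: g0=1, g1=1 [stuck-at-1], g2=1 → 1 — eliminated
Only g1 inverted output reproduces the observed 0.

g1 inverted output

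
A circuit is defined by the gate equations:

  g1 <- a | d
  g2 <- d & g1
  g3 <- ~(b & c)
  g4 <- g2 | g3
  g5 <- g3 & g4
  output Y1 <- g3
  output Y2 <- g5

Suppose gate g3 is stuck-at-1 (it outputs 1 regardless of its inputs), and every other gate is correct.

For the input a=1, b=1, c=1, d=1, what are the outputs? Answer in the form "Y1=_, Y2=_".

Propagate with g3 forced: g1=1, g2=1, g3=1 [stuck-at-1], g4=1, g5=1.
So the outputs are Y1=1, Y2=1. (Without the fault they would be Y1=0, Y2=0.)

Y1=1, Y2=1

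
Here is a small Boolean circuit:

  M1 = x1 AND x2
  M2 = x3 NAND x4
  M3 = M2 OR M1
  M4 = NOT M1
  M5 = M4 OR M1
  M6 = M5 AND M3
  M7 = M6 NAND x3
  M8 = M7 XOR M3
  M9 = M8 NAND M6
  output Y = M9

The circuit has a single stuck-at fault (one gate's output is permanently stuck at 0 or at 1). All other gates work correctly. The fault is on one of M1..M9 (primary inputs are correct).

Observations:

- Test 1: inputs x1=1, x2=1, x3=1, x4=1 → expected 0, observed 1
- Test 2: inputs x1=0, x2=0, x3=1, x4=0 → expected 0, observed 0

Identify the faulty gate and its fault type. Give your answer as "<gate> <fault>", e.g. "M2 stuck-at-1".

M1 stuck-at-0

Fault-free values for test 1 (x1=1, x2=1, x3=1, x4=1): M1=1, M2=0, M3=1, M4=0, M5=1, M6=1, M7=0, M8=1, M9=0, giving Y=0. Observed 1.
Test 1: faults giving observed 1 are {M1 stuck-at-0, M3 stuck-at-0, M5 stuck-at-0, M6 stuck-at-0, M7 stuck-at-1, M8 stuck-at-0, M9 stuck-at-1}.
Test 2 (x1=0, x2=0, x3=1, x4=0): fault-free M1=0, M2=1, M3=1, M4=1, M5=1, M6=1, M7=0, M8=1, M9=0 → 0; observed 0. Eliminates M3 stuck-at-0, M5 stuck-at-0, M6 stuck-at-0, M7 stuck-at-1, M8 stuck-at-0, M9 stuck-at-1.
Only M1 stuck-at-0 is consistent with every test.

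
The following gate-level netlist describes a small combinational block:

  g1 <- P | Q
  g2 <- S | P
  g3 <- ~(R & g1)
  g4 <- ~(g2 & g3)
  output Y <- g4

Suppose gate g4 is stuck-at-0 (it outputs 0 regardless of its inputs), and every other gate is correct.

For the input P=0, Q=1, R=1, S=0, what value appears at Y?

0

Propagate with g4 forced: g1=1, g2=0, g3=0, g4=0 [stuck-at-0].
So Y = 0. (Without the fault it would be 1.)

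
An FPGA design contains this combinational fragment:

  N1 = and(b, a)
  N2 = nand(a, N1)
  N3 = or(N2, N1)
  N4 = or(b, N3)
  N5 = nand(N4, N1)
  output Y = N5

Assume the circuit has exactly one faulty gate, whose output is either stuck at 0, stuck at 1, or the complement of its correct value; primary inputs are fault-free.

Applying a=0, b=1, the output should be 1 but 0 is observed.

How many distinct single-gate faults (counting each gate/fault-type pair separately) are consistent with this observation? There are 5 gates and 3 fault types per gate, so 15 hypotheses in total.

Fault-free: N1=0, N2=1, N3=1, N4=1, N5=1 → 1. Observed 0.
  N1: stuck-at-1, inverted output ✓; others ✗
  N2: none of the 3 fault types match ✗
  N3: none of the 3 fault types match ✗
  N4: none of the 3 fault types match ✗
  N5: stuck-at-0, inverted output ✓; others ✗
Consistent faults: {N1 stuck-at-1, N1 inverted output, N5 stuck-at-0, N5 inverted output} — 4 in all.

4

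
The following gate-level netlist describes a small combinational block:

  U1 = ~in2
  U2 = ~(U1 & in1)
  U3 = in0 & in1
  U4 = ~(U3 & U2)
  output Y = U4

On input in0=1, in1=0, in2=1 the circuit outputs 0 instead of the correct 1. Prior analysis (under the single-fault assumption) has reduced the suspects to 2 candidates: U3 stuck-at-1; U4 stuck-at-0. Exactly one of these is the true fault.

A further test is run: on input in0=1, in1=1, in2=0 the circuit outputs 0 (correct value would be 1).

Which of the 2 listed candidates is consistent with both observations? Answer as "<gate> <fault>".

U4 stuck-at-0

Evaluate each candidate on input in0=1, in1=1, in2=0:
  U3 stuck-at-1: U1=1, U2=0, U3=1 [stuck-at-1], U4=1 → 1 — eliminated
  U4 stuck-at-0: U1=1, U2=0, U3=1, U4=0 [stuck-at-0] → 0 — matches
Only U4 stuck-at-0 reproduces the observed 0.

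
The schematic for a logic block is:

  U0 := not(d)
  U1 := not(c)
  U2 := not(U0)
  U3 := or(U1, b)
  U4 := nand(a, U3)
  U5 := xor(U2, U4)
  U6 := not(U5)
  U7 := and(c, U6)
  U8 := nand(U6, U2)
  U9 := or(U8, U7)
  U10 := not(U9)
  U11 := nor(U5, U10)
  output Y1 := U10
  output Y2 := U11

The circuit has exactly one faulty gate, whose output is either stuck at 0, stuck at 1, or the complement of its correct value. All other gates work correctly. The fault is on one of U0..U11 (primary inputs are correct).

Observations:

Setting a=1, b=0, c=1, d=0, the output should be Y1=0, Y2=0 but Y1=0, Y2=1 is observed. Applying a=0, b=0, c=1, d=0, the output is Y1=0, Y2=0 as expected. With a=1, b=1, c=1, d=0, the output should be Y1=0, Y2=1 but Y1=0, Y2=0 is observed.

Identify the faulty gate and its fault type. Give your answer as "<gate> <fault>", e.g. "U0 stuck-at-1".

U3 inverted output

Fault-free values for test 1 (a=1, b=0, c=1, d=0): U0=1, U1=0, U2=0, U3=0, U4=1, U5=1, U6=0, U7=0, U8=1, U9=1, U10=0, U11=0, giving Y1=0, Y2=0. Observed Y1=0, Y2=1.
Test 1: faults giving observed Y1=0, Y2=1 are {U0 stuck-at-0, U0 inverted output, U1 stuck-at-1, U1 inverted output, U2 stuck-at-1, U2 inverted output, U3 stuck-at-1, U3 inverted output, U4 stuck-at-0, U4 inverted output, U5 stuck-at-0, U5 inverted output, U11 stuck-at-1, U11 inverted output}.
Test 2 (a=0, b=0, c=1, d=0): fault-free U0=1, U1=0, U2=0, U3=0, U4=1, U5=1, U6=0, U7=0, U8=1, U9=1, U10=0, U11=0 → Y1=0, Y2=0; observed Y1=0, Y2=0. Eliminates U0 stuck-at-0, U0 inverted output, U2 stuck-at-1, U2 inverted output, U4 stuck-at-0, U4 inverted output, U5 stuck-at-0, U5 inverted output, U11 stuck-at-1, U11 inverted output.
Test 3 (a=1, b=1, c=1, d=0): fault-free U0=1, U1=0, U2=0, U3=1, U4=0, U5=0, U6=1, U7=1, U8=1, U9=1, U10=0, U11=1 → Y1=0, Y2=1; observed Y1=0, Y2=0. Eliminates U1 stuck-at-1, U1 inverted output, U3 stuck-at-1.
Only U3 inverted output is consistent with every test.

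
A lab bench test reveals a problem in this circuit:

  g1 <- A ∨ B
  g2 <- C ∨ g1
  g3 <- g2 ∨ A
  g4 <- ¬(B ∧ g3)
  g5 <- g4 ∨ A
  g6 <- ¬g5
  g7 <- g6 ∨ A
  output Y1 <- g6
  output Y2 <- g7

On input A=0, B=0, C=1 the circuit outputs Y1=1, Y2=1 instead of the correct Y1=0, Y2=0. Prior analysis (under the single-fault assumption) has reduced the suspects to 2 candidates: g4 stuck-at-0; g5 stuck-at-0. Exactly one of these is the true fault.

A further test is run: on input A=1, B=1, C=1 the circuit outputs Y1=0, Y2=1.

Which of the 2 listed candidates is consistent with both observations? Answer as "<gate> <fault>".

Evaluate each candidate on input A=1, B=1, C=1:
  g4 stuck-at-0: g1=1, g2=1, g3=1, g4=0 [stuck-at-0], g5=1, g6=0, g7=1 → Y1=0, Y2=1 — matches
  g5 stuck-at-0: g1=1, g2=1, g3=1, g4=0, g5=0 [stuck-at-0], g6=1, g7=1 → Y1=1, Y2=1 — eliminated
Only g4 stuck-at-0 reproduces the observed Y1=0, Y2=1.

g4 stuck-at-0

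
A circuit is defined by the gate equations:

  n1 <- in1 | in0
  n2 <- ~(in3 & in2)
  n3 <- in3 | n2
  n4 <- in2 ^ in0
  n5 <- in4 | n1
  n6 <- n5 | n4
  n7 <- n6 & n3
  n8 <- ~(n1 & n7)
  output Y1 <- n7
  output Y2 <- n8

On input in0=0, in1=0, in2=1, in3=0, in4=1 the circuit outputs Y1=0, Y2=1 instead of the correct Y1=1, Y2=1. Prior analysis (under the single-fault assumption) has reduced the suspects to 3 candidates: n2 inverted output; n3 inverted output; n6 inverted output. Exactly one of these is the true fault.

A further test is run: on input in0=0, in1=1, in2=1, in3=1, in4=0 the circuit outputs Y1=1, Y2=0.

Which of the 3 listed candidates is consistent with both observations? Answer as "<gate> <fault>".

n2 inverted output

Evaluate each candidate on input in0=0, in1=1, in2=1, in3=1, in4=0:
  n2 inverted output: n1=1, n2=1 [inverted output], n3=1, n4=1, n5=1, n6=1, n7=1, n8=0 → Y1=1, Y2=0 — matches
  n3 inverted output: n1=1, n2=0, n3=0 [inverted output], n4=1, n5=1, n6=1, n7=0, n8=1 → Y1=0, Y2=1 — eliminated
  n6 inverted output: n1=1, n2=0, n3=1, n4=1, n5=1, n6=0 [inverted output], n7=0, n8=1 → Y1=0, Y2=1 — eliminated
Only n2 inverted output reproduces the observed Y1=1, Y2=0.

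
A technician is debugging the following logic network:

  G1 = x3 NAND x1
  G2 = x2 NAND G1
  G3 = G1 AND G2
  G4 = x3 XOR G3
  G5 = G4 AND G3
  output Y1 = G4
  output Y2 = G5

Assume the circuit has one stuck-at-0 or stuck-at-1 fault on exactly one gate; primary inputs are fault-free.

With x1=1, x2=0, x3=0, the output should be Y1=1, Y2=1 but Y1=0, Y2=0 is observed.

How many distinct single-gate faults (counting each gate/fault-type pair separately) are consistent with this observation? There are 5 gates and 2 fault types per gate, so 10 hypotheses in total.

Fault-free: G1=1, G2=1, G3=1, G4=1, G5=1 → Y1=1, Y2=1. Observed Y1=0, Y2=0.
  G1 stuck-at-0: output Y1=0, Y2=0 ✓
  G1 stuck-at-1: output Y1=1, Y2=1 ✗
  G2 stuck-at-0: output Y1=0, Y2=0 ✓
  G2 stuck-at-1: output Y1=1, Y2=1 ✗
  G3 stuck-at-0: output Y1=0, Y2=0 ✓
  G3 stuck-at-1: output Y1=1, Y2=1 ✗
  G4 stuck-at-0: output Y1=0, Y2=0 ✓
  G4 stuck-at-1: output Y1=1, Y2=1 ✗
  G5 stuck-at-0: output Y1=1, Y2=0 ✗
  G5 stuck-at-1: output Y1=1, Y2=1 ✗
Consistent faults: {G1 stuck-at-0, G2 stuck-at-0, G3 stuck-at-0, G4 stuck-at-0} — 4 in all.

4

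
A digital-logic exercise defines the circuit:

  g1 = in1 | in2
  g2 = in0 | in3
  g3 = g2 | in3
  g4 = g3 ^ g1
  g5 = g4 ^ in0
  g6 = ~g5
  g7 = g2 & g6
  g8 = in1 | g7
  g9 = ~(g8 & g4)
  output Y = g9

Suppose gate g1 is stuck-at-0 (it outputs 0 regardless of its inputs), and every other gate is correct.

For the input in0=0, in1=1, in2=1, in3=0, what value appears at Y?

Propagate with g1 forced: g1=0 [stuck-at-0], g2=0, g3=0, g4=0, g5=0, g6=1, g7=0, g8=1, g9=1.
So Y = 1. (Without the fault it would be 0.)

1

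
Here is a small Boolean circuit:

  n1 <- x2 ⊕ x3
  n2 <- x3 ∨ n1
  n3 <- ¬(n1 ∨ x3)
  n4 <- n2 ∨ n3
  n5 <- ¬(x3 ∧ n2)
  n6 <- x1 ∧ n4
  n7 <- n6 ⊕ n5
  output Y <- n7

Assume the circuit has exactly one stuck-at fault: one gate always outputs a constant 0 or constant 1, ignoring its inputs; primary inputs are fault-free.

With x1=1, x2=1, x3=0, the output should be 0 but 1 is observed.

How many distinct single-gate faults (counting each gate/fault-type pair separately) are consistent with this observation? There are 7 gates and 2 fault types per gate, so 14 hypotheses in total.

5

Fault-free: n1=1, n2=1, n3=0, n4=1, n5=1, n6=1, n7=0 → 0. Observed 1.
  n1 stuck-at-0: output 0 ✗
  n1 stuck-at-1: output 0 ✗
  n2 stuck-at-0: output 1 ✓
  n2 stuck-at-1: output 0 ✗
  n3 stuck-at-0: output 0 ✗
  n3 stuck-at-1: output 0 ✗
  n4 stuck-at-0: output 1 ✓
  n4 stuck-at-1: output 0 ✗
  n5 stuck-at-0: output 1 ✓
  n5 stuck-at-1: output 0 ✗
  n6 stuck-at-0: output 1 ✓
  n6 stuck-at-1: output 0 ✗
  n7 stuck-at-0: output 0 ✗
  n7 stuck-at-1: output 1 ✓
Consistent faults: {n2 stuck-at-0, n4 stuck-at-0, n5 stuck-at-0, n6 stuck-at-0, n7 stuck-at-1} — 5 in all.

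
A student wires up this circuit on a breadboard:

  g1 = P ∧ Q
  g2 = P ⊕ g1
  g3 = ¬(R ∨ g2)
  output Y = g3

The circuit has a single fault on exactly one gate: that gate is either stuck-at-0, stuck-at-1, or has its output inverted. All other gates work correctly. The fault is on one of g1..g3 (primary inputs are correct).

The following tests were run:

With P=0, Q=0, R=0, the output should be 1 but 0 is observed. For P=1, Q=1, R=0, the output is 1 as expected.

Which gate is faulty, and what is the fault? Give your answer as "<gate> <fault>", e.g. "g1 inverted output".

g1 stuck-at-1

Fault-free values for test 1 (P=0, Q=0, R=0): g1=0, g2=0, g3=1, giving Y=1. Observed 0.
Test 1: faults giving observed 0 are {g1 stuck-at-1, g1 inverted output, g2 stuck-at-1, g2 inverted output, g3 stuck-at-0, g3 inverted output}.
Test 2 (P=1, Q=1, R=0): fault-free g1=1, g2=0, g3=1 → 1; observed 1. Eliminates g1 inverted output, g2 stuck-at-1, g2 inverted output, g3 stuck-at-0, g3 inverted output.
Only g1 stuck-at-1 is consistent with every test.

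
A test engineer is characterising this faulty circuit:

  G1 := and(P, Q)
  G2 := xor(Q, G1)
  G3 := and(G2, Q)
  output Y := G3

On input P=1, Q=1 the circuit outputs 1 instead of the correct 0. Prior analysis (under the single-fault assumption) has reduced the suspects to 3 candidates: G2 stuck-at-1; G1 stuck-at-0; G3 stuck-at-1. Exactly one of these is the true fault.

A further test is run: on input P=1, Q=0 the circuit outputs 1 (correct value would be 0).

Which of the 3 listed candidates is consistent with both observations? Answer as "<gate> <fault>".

Evaluate each candidate on input P=1, Q=0:
  G2 stuck-at-1: G1=0, G2=1 [stuck-at-1], G3=0 → 0 — eliminated
  G1 stuck-at-0: G1=0 [stuck-at-0], G2=0, G3=0 → 0 — eliminated
  G3 stuck-at-1: G1=0, G2=0, G3=1 [stuck-at-1] → 1 — matches
Only G3 stuck-at-1 reproduces the observed 1.

G3 stuck-at-1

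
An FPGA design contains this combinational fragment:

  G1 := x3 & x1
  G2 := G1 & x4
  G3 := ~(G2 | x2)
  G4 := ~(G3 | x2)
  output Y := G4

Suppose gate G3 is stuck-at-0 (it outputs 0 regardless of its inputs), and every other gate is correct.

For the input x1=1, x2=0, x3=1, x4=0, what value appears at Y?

1

Propagate with G3 forced: G1=1, G2=0, G3=0 [stuck-at-0], G4=1.
So Y = 1. (Without the fault it would be 0.)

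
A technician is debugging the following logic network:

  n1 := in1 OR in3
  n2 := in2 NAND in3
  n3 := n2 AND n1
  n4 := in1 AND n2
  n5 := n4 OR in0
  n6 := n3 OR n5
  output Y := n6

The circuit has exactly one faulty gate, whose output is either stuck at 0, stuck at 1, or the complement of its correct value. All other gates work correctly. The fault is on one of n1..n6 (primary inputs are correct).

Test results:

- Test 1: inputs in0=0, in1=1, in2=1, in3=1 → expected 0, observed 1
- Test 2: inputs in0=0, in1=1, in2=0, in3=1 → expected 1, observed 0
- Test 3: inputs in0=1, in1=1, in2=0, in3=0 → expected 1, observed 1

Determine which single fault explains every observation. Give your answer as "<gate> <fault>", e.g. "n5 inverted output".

n2 inverted output

Fault-free values for test 1 (in0=0, in1=1, in2=1, in3=1): n1=1, n2=0, n3=0, n4=0, n5=0, n6=0, giving Y=0. Observed 1.
Test 1: faults giving observed 1 are {n2 stuck-at-1, n2 inverted output, n3 stuck-at-1, n3 inverted output, n4 stuck-at-1, n4 inverted output, n5 stuck-at-1, n5 inverted output, n6 stuck-at-1, n6 inverted output}.
Test 2 (in0=0, in1=1, in2=0, in3=1): fault-free n1=1, n2=1, n3=1, n4=1, n5=1, n6=1 → 1; observed 0. Eliminates n2 stuck-at-1, n3 stuck-at-1, n3 inverted output, n4 stuck-at-1, n4 inverted output, n5 stuck-at-1, n5 inverted output, n6 stuck-at-1.
Test 3 (in0=1, in1=1, in2=0, in3=0): fault-free n1=1, n2=1, n3=1, n4=1, n5=1, n6=1 → 1; observed 1. Eliminates n6 inverted output.
Only n2 inverted output is consistent with every test.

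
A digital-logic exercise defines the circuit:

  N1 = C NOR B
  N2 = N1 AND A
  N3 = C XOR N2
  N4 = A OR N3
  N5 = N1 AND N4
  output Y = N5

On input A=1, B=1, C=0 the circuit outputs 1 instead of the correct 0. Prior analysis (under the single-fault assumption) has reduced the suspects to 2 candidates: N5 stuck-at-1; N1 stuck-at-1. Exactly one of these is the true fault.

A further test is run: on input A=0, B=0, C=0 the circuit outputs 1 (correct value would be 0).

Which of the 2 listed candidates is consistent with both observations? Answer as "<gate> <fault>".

N5 stuck-at-1

Evaluate each candidate on input A=0, B=0, C=0:
  N5 stuck-at-1: N1=1, N2=0, N3=0, N4=0, N5=1 [stuck-at-1] → 1 — matches
  N1 stuck-at-1: N1=1 [stuck-at-1], N2=0, N3=0, N4=0, N5=0 → 0 — eliminated
Only N5 stuck-at-1 reproduces the observed 1.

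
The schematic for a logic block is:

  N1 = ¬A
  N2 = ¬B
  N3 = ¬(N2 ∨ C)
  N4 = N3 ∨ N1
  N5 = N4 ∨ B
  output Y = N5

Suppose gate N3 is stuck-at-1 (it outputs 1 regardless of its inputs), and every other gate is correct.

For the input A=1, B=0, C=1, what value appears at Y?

Propagate with N3 forced: N1=0, N2=1, N3=1 [stuck-at-1], N4=1, N5=1.
So Y = 1. (Without the fault it would be 0.)

1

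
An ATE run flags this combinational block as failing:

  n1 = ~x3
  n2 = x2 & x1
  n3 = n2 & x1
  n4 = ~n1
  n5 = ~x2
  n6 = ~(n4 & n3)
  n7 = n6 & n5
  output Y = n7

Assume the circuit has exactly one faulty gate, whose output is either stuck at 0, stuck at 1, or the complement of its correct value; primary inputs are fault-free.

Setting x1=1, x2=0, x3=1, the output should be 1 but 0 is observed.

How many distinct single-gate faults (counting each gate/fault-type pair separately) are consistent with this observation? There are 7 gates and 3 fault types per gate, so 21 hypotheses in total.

Fault-free: n1=0, n2=0, n3=0, n4=1, n5=1, n6=1, n7=1 → 1. Observed 0.
  n1: none of the 3 fault types match ✗
  n2: stuck-at-1, inverted output ✓; others ✗
  n3: stuck-at-1, inverted output ✓; others ✗
  n4: none of the 3 fault types match ✗
  n5: stuck-at-0, inverted output ✓; others ✗
  n6: stuck-at-0, inverted output ✓; others ✗
  n7: stuck-at-0, inverted output ✓; others ✗
Consistent faults: {n2 stuck-at-1, n2 inverted output, n3 stuck-at-1, n3 inverted output, n5 stuck-at-0, n5 inverted output, n6 stuck-at-0, n6 inverted output, n7 stuck-at-0, n7 inverted output} — 10 in all.

10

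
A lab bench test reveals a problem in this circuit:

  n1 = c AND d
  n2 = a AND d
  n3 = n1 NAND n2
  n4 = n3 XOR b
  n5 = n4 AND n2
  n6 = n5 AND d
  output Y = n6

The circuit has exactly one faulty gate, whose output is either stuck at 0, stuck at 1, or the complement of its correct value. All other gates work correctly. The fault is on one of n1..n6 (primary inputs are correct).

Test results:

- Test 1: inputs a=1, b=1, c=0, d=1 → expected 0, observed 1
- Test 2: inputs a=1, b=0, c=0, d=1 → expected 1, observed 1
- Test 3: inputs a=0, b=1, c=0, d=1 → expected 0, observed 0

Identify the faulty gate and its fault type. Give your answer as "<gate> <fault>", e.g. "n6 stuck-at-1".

n4 stuck-at-1

Fault-free values for test 1 (a=1, b=1, c=0, d=1): n1=0, n2=1, n3=1, n4=0, n5=0, n6=0, giving Y=0. Observed 1.
Test 1: faults giving observed 1 are {n1 stuck-at-1, n1 inverted output, n3 stuck-at-0, n3 inverted output, n4 stuck-at-1, n4 inverted output, n5 stuck-at-1, n5 inverted output, n6 stuck-at-1, n6 inverted output}.
Test 2 (a=1, b=0, c=0, d=1): fault-free n1=0, n2=1, n3=1, n4=1, n5=1, n6=1 → 1; observed 1. Eliminates n1 stuck-at-1, n1 inverted output, n3 stuck-at-0, n3 inverted output, n4 inverted output, n5 inverted output, n6 inverted output.
Test 3 (a=0, b=1, c=0, d=1): fault-free n1=0, n2=0, n3=1, n4=0, n5=0, n6=0 → 0; observed 0. Eliminates n5 stuck-at-1, n6 stuck-at-1.
Only n4 stuck-at-1 is consistent with every test.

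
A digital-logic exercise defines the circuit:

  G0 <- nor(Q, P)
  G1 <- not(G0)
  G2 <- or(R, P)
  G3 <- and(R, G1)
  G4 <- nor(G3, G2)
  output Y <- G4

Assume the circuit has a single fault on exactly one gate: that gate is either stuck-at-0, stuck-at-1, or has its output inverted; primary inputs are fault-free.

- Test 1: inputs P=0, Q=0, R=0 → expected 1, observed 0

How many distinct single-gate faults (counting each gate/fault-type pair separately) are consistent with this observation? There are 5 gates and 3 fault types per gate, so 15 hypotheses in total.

Fault-free: G0=1, G1=0, G2=0, G3=0, G4=1 → 1. Observed 0.
  G0: none of the 3 fault types match ✗
  G1: none of the 3 fault types match ✗
  G2: stuck-at-1, inverted output ✓; others ✗
  G3: stuck-at-1, inverted output ✓; others ✗
  G4: stuck-at-0, inverted output ✓; others ✗
Consistent faults: {G2 stuck-at-1, G2 inverted output, G3 stuck-at-1, G3 inverted output, G4 stuck-at-0, G4 inverted output} — 6 in all.

6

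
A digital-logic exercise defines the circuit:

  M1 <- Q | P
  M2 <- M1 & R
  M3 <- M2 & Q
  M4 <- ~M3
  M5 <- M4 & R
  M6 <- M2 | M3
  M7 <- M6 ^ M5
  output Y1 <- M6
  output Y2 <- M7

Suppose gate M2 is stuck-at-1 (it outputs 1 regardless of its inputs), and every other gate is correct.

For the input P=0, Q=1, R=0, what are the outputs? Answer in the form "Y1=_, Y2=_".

Y1=1, Y2=1

Propagate with M2 forced: M1=1, M2=1 [stuck-at-1], M3=1, M4=0, M5=0, M6=1, M7=1.
So the outputs are Y1=1, Y2=1. (Without the fault they would be Y1=0, Y2=0.)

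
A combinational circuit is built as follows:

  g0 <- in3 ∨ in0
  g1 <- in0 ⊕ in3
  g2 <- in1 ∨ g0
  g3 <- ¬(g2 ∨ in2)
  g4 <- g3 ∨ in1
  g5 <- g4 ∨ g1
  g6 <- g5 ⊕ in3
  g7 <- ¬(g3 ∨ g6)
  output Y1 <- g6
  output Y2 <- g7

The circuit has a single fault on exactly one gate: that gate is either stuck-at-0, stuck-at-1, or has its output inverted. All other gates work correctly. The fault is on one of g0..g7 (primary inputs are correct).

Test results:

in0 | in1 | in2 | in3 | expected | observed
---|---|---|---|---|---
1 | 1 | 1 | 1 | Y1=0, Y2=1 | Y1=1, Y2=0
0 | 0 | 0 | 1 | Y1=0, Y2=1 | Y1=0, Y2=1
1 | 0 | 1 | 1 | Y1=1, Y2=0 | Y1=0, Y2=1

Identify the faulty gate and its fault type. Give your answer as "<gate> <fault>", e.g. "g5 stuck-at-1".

g4 inverted output

Fault-free values for test 1 (in0=1, in1=1, in2=1, in3=1): g0=1, g1=0, g2=1, g3=0, g4=1, g5=1, g6=0, g7=1, giving Y1=0, Y2=1. Observed Y1=1, Y2=0.
Test 1: faults giving observed Y1=1, Y2=0 are {g4 stuck-at-0, g4 inverted output, g5 stuck-at-0, g5 inverted output, g6 stuck-at-1, g6 inverted output}.
Test 2 (in0=0, in1=0, in2=0, in3=1): fault-free g0=1, g1=1, g2=1, g3=0, g4=0, g5=1, g6=0, g7=1 → Y1=0, Y2=1; observed Y1=0, Y2=1. Eliminates g5 stuck-at-0, g5 inverted output, g6 stuck-at-1, g6 inverted output.
Test 3 (in0=1, in1=0, in2=1, in3=1): fault-free g0=1, g1=0, g2=1, g3=0, g4=0, g5=0, g6=1, g7=0 → Y1=1, Y2=0; observed Y1=0, Y2=1. Eliminates g4 stuck-at-0.
Only g4 inverted output is consistent with every test.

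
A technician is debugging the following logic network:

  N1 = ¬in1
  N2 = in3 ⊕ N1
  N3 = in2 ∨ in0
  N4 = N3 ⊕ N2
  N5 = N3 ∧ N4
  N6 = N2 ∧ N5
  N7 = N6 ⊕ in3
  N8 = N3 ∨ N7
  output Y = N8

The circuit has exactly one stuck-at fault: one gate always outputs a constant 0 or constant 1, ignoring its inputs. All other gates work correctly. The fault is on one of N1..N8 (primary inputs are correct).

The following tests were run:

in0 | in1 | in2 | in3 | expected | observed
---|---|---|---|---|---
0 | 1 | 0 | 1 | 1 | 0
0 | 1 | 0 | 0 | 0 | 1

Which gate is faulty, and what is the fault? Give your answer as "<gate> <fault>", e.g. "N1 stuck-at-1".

N6 stuck-at-1

Fault-free values for test 1 (in0=0, in1=1, in2=0, in3=1): N1=0, N2=1, N3=0, N4=1, N5=0, N6=0, N7=1, N8=1, giving Y=1. Observed 0.
Test 1: faults giving observed 0 are {N5 stuck-at-1, N6 stuck-at-1, N7 stuck-at-0, N8 stuck-at-0}.
Test 2 (in0=0, in1=1, in2=0, in3=0): fault-free N1=0, N2=0, N3=0, N4=0, N5=0, N6=0, N7=0, N8=0 → 0; observed 1. Eliminates N5 stuck-at-1, N7 stuck-at-0, N8 stuck-at-0.
Only N6 stuck-at-1 is consistent with every test.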